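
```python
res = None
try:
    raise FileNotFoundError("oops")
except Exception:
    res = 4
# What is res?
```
4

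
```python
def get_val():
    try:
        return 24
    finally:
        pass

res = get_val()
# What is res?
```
24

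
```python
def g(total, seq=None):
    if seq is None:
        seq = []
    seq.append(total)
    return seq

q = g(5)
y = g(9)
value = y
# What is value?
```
[9]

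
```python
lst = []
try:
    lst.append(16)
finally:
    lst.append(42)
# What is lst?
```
[16, 42]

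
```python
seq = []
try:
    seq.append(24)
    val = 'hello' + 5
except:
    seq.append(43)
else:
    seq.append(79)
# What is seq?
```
[24, 43]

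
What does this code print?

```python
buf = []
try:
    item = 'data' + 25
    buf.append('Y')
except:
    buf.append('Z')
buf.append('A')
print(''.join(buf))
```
ZA

Exception raised in try, caught by bare except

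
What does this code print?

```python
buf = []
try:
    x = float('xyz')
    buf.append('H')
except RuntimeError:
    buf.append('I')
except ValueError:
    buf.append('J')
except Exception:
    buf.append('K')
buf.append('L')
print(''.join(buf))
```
JL

ValueError matches before generic Exception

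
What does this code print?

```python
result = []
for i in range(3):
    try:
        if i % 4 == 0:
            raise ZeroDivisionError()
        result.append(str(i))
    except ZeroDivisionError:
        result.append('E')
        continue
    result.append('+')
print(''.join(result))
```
E1+2+

continue in except skips rest of loop body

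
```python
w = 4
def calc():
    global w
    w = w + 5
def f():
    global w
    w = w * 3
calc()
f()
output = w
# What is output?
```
27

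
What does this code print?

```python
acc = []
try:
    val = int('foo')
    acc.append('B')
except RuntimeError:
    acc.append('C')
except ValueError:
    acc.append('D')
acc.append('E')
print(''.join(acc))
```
DE

ValueError is caught by its specific handler, not RuntimeError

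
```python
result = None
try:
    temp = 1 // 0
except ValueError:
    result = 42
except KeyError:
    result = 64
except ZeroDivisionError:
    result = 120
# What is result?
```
120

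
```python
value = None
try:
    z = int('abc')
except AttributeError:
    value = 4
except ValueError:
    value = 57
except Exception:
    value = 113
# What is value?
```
57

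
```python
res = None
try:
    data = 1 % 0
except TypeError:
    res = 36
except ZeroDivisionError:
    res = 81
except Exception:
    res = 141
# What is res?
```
81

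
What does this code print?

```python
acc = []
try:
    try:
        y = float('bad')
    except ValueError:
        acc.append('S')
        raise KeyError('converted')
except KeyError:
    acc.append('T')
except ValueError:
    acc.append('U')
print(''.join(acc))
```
ST

New KeyError raised, caught by outer KeyError handler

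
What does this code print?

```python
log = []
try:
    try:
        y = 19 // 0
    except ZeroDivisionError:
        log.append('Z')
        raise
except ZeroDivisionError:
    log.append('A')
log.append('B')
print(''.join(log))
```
ZAB

raise without argument re-raises current exception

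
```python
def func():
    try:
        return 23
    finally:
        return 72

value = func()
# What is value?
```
72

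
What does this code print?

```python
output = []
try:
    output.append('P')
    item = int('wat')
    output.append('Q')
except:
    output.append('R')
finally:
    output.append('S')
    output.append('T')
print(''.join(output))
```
PRST

Code before exception runs, then except, then all of finally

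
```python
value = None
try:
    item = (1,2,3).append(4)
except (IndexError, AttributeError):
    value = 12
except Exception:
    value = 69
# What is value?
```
12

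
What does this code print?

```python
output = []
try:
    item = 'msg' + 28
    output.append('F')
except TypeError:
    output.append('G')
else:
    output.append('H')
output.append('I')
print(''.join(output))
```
GI

else block skipped when exception is caught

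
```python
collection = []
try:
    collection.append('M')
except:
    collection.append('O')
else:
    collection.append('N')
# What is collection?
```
['M', 'N']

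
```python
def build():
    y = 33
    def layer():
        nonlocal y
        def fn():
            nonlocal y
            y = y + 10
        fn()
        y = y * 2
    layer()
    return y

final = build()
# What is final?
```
86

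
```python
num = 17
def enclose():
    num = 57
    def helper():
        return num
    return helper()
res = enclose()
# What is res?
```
57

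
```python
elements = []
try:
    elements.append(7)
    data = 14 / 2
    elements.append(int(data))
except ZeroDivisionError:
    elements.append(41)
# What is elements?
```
[7, 7]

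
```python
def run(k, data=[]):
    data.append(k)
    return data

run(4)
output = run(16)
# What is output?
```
[4, 16]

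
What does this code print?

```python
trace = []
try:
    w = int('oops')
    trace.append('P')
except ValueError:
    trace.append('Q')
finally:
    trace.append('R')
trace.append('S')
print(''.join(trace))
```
QRS

finally always runs, even after exception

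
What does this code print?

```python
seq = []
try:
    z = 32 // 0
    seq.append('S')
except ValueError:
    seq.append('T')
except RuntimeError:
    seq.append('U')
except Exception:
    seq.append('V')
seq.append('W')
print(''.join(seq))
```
VW

ZeroDivisionError not specifically caught, falls to Exception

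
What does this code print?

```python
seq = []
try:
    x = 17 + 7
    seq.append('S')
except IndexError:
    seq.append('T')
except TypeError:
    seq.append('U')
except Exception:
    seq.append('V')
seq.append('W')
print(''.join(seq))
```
SW

No exception, try block completes normally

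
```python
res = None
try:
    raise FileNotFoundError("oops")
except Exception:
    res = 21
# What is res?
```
21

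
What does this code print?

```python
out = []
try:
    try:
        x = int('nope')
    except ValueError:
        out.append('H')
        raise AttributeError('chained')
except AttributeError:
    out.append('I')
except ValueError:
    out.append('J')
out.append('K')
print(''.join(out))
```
HIK

AttributeError raised and caught, original ValueError not re-raised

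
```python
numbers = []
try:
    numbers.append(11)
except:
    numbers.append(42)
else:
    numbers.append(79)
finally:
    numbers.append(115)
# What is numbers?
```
[11, 79, 115]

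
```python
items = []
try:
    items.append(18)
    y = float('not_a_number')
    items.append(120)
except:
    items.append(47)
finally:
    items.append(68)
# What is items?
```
[18, 47, 68]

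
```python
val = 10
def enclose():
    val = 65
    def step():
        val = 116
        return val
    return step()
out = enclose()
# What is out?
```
116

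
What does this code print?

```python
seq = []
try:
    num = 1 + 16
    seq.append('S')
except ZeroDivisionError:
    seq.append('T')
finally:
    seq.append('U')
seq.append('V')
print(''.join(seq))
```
SUV

finally runs after normal execution too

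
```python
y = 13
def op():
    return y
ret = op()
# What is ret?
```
13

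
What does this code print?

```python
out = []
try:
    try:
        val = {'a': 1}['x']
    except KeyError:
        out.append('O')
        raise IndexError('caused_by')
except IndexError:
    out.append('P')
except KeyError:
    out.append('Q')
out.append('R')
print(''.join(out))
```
OPR

IndexError raised and caught, original KeyError not re-raised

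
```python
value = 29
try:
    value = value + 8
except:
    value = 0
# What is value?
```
37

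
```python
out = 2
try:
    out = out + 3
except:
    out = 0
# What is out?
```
5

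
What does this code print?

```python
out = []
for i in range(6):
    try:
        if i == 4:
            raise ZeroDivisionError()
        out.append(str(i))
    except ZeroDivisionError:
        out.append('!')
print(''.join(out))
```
0123!5

Exception on i=4 caught, loop continues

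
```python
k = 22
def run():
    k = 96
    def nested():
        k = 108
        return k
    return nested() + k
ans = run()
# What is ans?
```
204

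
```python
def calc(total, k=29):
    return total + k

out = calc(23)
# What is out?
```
52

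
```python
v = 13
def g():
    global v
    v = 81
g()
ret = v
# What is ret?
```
81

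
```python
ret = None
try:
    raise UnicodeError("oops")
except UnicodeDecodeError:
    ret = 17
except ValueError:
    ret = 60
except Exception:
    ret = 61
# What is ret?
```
60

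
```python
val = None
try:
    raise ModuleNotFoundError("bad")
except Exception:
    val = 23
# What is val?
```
23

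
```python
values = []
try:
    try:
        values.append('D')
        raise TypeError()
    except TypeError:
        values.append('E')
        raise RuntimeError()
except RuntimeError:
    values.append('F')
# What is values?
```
['D', 'E', 'F']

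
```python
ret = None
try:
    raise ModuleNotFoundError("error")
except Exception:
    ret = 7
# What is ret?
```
7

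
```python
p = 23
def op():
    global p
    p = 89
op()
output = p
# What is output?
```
89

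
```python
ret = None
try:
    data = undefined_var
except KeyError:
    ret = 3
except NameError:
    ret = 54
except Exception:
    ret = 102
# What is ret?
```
54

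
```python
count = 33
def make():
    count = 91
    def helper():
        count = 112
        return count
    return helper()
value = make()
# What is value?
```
112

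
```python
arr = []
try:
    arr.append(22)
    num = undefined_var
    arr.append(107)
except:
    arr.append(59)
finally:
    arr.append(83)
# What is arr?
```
[22, 59, 83]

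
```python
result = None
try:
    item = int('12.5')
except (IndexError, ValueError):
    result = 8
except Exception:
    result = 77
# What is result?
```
8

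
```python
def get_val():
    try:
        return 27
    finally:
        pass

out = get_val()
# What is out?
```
27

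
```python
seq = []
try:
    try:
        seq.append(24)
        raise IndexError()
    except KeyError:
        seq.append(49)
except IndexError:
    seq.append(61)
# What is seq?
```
[24, 61]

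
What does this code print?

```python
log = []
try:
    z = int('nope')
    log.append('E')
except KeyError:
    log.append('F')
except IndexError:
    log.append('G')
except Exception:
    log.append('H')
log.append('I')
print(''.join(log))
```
HI

ValueError not specifically caught, falls to Exception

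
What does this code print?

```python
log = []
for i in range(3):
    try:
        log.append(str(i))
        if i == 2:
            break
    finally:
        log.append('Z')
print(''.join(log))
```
0Z1Z2Z

finally runs even when breaking out of loop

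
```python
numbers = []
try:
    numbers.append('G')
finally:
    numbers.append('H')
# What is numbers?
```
['G', 'H']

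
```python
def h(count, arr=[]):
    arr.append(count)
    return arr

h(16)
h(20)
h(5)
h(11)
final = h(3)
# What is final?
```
[16, 20, 5, 11, 3]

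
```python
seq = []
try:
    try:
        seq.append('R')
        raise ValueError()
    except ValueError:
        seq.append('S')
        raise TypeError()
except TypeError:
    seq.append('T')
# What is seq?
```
['R', 'S', 'T']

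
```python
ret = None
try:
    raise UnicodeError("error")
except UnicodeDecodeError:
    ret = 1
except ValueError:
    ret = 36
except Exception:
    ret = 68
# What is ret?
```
36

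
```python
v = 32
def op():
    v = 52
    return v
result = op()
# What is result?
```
52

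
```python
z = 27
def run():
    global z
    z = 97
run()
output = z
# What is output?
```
97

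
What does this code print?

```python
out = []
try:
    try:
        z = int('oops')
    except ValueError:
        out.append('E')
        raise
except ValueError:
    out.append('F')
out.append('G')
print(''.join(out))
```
EFG

raise without argument re-raises current exception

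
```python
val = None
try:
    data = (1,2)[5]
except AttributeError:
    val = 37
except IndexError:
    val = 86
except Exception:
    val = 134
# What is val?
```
86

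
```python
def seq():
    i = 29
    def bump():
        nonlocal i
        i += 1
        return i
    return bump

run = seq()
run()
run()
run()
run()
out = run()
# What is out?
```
34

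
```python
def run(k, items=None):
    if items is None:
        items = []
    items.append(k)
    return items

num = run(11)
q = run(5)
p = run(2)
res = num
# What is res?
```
[11]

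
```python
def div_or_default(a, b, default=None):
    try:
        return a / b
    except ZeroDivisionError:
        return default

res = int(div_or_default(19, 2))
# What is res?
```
9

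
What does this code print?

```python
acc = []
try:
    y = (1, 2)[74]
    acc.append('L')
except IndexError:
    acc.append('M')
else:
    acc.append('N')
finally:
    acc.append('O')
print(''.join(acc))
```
MO

Exception: except runs, else skipped, finally runs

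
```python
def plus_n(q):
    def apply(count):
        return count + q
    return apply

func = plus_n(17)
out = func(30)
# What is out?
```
47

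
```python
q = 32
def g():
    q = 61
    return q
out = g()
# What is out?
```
61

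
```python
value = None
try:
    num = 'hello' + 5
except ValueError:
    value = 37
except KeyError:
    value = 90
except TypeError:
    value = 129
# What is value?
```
129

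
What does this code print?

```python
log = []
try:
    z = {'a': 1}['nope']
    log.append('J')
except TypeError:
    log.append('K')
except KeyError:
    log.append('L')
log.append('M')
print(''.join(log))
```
LM

KeyError is caught by its specific handler, not TypeError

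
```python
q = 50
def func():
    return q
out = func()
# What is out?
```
50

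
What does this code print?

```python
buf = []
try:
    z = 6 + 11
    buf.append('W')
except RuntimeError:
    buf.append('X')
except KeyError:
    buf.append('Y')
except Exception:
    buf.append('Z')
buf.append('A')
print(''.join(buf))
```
WA

No exception, try block completes normally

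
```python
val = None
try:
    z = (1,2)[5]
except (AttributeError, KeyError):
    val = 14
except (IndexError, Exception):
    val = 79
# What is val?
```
79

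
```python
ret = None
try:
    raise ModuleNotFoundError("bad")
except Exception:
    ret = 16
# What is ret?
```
16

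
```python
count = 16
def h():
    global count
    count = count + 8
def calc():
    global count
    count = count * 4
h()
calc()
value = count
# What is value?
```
96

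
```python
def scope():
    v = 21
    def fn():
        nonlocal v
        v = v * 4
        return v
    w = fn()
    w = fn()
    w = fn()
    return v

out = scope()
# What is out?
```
1344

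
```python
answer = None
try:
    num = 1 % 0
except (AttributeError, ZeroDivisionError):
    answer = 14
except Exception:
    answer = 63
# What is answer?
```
14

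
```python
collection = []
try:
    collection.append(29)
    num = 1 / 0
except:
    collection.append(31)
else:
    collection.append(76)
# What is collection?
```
[29, 31]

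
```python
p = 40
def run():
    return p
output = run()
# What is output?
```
40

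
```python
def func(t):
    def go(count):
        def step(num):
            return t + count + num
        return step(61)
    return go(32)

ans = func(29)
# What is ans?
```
122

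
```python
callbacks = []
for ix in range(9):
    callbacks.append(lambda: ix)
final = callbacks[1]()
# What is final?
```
8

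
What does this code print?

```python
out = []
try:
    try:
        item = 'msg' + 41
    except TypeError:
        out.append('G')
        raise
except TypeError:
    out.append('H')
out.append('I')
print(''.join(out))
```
GHI

raise without argument re-raises current exception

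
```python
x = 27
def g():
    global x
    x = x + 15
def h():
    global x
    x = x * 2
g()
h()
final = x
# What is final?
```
84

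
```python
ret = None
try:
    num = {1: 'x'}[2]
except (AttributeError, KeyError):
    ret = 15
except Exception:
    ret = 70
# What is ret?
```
15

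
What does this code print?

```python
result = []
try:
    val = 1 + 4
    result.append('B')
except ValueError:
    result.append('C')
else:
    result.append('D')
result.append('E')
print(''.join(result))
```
BDE

else block runs when no exception occurs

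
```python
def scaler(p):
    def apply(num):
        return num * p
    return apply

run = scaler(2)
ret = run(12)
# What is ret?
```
24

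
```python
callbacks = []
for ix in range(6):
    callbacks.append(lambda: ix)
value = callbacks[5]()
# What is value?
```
5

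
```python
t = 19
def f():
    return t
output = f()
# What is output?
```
19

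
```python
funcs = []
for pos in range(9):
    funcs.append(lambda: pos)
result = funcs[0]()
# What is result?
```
8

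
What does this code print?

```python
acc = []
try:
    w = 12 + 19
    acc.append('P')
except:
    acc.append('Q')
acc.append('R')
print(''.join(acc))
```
PR

No exception, try block completes normally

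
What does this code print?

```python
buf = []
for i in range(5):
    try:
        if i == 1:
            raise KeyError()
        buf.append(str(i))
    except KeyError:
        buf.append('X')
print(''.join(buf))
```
0X234

Exception on i=1 caught, loop continues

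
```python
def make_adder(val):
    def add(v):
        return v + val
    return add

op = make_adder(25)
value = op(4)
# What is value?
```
29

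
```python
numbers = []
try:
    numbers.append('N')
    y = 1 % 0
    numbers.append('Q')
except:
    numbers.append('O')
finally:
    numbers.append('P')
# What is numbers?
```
['N', 'O', 'P']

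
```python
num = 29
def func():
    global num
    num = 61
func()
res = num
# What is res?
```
61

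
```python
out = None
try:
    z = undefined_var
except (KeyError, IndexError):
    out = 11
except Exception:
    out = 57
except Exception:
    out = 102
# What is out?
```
57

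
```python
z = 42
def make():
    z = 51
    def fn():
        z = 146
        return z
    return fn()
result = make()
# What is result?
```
146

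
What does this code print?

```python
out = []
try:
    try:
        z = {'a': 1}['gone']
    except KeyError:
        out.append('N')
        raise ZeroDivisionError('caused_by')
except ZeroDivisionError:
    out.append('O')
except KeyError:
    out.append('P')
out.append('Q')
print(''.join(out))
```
NOQ

ZeroDivisionError raised and caught, original KeyError not re-raised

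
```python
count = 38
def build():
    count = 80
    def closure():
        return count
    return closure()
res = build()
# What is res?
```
80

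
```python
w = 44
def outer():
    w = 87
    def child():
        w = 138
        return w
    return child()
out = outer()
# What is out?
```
138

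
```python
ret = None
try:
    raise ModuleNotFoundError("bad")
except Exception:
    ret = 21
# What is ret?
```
21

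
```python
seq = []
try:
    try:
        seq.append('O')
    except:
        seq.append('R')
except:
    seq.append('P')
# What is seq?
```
['O']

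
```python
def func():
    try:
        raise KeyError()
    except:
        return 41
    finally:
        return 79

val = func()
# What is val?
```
79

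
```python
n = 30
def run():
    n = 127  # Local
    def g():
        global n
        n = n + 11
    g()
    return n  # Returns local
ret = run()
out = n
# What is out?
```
41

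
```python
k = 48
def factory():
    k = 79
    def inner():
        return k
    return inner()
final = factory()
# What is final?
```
79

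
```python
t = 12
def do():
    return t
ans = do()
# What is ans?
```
12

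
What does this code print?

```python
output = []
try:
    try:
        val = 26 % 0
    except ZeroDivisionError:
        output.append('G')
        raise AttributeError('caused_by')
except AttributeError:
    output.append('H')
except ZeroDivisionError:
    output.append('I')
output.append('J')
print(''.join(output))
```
GHJ

AttributeError raised and caught, original ZeroDivisionError not re-raised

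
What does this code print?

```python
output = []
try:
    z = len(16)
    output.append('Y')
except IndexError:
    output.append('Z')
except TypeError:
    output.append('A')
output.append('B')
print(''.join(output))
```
AB

TypeError is caught by its specific handler, not IndexError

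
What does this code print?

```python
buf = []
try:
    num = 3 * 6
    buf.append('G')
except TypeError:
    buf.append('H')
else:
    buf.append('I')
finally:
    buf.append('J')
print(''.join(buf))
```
GIJ

else runs before finally when no exception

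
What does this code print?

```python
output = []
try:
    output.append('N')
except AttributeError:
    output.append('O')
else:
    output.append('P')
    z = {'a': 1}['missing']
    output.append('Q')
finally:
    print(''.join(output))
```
NP

Try succeeds, else appends 'P', KeyError in else is uncaught, finally prints before exception propagates ('Q' never appended)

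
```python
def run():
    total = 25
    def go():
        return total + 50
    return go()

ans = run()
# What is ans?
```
75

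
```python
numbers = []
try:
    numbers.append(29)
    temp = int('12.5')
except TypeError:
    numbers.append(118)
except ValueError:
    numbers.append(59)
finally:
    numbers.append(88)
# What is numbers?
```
[29, 59, 88]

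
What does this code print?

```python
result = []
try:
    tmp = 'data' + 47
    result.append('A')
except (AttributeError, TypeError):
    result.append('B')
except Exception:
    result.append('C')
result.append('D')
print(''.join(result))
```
BD

TypeError matches tuple containing it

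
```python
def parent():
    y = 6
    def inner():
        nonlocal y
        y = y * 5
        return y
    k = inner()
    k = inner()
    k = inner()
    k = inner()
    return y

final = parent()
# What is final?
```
3750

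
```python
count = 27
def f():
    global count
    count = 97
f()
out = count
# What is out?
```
97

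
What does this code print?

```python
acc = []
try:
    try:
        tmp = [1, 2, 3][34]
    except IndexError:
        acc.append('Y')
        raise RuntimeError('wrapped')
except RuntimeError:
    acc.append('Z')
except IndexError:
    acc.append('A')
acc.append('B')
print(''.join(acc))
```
YZB

RuntimeError raised and caught, original IndexError not re-raised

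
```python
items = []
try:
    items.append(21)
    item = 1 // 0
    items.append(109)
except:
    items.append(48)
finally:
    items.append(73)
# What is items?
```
[21, 48, 73]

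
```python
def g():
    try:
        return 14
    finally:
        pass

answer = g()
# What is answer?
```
14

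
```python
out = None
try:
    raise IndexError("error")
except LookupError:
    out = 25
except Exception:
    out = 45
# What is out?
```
25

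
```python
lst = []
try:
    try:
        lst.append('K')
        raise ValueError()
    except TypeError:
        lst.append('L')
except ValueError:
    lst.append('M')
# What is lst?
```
['K', 'M']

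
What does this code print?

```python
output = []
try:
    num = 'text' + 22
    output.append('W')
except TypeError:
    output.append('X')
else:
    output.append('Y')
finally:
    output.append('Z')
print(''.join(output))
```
XZ

Exception: except runs, else skipped, finally runs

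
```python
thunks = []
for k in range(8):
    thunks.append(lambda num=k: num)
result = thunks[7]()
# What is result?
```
7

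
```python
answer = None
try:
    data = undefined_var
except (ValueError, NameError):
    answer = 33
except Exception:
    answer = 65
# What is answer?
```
33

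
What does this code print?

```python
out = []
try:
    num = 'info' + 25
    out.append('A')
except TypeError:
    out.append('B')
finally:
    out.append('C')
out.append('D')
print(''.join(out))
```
BCD

finally always runs, even after exception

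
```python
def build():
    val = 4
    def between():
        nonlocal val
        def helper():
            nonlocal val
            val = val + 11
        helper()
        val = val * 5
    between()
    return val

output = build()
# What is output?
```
75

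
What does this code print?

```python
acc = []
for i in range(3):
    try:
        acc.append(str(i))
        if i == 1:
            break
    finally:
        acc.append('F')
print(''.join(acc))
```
0F1F

finally runs even when breaking out of loop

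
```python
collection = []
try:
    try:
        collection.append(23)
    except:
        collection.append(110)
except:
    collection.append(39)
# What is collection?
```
[23]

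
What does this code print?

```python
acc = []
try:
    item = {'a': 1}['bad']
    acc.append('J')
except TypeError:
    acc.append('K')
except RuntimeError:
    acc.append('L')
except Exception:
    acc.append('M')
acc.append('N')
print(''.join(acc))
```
MN

KeyError not specifically caught, falls to Exception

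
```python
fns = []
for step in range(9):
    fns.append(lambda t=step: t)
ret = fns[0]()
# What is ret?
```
0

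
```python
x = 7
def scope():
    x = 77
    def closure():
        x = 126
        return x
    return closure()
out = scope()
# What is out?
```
126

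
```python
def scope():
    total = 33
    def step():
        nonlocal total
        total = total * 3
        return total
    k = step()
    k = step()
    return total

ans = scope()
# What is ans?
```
297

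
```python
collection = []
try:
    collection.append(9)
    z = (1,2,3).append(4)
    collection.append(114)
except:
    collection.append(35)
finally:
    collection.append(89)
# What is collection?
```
[9, 35, 89]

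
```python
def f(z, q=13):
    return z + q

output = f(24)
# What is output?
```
37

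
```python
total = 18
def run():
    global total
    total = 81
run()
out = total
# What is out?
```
81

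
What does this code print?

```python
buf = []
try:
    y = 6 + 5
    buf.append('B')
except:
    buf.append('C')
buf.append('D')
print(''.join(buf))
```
BD

No exception, try block completes normally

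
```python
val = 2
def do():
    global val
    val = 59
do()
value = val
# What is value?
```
59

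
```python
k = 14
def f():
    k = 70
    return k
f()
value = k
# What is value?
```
14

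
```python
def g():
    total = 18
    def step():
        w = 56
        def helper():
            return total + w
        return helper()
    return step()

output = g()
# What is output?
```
74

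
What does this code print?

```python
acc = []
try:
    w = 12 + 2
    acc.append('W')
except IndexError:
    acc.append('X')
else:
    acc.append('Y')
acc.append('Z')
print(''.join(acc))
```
WYZ

else block runs when no exception occurs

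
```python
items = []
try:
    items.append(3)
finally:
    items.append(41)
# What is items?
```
[3, 41]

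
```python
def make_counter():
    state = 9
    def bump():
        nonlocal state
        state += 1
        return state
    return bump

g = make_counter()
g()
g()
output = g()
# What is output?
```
12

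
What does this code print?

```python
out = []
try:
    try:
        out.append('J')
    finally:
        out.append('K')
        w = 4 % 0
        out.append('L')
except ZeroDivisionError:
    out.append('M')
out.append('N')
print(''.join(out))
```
JKMN

Exception in inner finally caught by outer except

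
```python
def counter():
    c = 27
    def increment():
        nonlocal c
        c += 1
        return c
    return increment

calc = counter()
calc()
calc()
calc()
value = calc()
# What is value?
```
31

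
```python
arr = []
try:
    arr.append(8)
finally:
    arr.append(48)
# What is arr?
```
[8, 48]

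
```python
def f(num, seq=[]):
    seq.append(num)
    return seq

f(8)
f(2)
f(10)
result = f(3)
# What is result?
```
[8, 2, 10, 3]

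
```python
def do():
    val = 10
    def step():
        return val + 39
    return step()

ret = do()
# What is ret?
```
49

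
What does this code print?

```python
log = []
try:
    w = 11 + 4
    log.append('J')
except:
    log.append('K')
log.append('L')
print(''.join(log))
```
JL

No exception, try block completes normally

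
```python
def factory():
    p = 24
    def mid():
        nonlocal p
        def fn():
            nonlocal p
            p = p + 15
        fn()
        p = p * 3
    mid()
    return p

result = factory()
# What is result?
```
117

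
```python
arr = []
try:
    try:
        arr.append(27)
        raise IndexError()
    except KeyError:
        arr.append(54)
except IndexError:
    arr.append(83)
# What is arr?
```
[27, 83]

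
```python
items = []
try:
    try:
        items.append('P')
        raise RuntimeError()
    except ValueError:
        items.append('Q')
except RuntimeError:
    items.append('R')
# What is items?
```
['P', 'R']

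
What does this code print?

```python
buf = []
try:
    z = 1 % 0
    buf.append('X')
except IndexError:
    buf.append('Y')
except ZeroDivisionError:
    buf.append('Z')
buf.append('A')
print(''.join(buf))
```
ZA

ZeroDivisionError is caught by its specific handler, not IndexError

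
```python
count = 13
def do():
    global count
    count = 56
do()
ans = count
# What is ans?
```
56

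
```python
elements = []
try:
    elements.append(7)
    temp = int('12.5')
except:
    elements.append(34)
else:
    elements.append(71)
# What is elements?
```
[7, 34]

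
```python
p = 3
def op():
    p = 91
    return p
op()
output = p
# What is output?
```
3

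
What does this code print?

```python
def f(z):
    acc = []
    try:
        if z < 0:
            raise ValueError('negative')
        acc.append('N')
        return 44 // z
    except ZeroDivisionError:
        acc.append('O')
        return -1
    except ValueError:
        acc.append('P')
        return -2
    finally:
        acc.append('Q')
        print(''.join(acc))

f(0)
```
NOQ

z=0 causes ZeroDivisionError, caught, finally prints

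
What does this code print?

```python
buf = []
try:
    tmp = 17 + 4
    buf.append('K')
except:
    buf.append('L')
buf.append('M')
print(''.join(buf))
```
KM

No exception, try block completes normally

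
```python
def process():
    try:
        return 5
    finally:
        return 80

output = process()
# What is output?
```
80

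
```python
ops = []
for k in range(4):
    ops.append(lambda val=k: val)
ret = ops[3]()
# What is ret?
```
3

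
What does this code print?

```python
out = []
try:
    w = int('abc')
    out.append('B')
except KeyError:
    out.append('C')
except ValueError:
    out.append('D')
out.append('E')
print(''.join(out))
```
DE

ValueError is caught by its specific handler, not KeyError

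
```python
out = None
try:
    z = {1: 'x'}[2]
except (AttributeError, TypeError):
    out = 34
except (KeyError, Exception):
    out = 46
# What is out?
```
46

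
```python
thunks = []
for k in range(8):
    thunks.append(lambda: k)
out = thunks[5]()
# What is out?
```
7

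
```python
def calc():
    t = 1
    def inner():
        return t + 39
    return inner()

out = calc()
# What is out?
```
40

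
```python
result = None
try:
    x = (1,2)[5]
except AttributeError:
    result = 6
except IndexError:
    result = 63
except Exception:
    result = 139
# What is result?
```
63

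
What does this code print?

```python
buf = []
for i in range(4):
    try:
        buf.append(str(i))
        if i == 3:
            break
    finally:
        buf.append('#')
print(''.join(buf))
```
0#1#2#3#

finally runs even when breaking out of loop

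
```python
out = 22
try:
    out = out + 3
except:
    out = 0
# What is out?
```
25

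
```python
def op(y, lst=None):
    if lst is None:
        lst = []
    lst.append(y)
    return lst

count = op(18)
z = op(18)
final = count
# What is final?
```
[18]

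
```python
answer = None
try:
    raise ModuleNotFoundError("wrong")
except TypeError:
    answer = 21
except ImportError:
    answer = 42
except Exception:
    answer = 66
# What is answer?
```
42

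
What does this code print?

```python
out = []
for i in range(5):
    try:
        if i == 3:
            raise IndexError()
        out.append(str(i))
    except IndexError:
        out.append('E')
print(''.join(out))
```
012E4

Exception on i=3 caught, loop continues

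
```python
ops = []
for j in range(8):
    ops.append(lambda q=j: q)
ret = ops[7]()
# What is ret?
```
7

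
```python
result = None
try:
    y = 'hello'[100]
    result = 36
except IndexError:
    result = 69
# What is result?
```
69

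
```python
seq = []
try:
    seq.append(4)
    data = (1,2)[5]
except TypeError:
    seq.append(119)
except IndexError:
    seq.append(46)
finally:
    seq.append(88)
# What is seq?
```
[4, 46, 88]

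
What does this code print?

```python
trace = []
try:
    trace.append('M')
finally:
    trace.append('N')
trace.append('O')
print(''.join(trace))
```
MNO

try/finally without except, no exception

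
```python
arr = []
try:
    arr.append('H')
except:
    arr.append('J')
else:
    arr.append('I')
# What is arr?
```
['H', 'I']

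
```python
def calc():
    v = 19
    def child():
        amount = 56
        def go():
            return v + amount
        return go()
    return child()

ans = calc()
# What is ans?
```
75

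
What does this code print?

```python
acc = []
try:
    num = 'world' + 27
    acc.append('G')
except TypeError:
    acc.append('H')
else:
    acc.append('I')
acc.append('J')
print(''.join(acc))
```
HJ

else block skipped when exception is caught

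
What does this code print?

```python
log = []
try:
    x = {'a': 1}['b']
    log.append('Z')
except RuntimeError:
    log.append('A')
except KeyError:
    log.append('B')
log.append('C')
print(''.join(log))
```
BC

KeyError is caught by its specific handler, not RuntimeError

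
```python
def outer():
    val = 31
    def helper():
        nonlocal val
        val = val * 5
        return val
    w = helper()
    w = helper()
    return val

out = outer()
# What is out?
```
775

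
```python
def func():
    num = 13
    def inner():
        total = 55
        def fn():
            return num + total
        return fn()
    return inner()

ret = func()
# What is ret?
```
68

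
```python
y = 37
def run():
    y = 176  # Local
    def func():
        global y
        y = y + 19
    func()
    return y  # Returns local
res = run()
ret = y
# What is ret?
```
56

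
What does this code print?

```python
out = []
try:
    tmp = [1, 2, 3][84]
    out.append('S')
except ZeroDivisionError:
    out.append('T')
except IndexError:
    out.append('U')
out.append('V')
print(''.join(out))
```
UV

IndexError is caught by its specific handler, not ZeroDivisionError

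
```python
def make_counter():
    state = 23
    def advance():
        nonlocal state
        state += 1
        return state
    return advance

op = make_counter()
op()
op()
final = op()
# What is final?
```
26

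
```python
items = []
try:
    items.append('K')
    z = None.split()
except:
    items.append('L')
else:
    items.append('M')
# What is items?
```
['K', 'L']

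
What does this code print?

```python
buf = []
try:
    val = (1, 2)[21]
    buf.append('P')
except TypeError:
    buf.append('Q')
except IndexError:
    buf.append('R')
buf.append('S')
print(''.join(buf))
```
RS

IndexError is caught by its specific handler, not TypeError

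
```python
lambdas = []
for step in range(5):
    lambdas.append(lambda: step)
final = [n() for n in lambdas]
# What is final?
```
[4, 4, 4, 4, 4]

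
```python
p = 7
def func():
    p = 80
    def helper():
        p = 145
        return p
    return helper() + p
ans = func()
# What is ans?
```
225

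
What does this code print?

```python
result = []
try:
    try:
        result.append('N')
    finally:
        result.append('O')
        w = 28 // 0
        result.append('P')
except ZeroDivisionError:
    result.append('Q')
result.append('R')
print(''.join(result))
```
NOQR

Exception in inner finally caught by outer except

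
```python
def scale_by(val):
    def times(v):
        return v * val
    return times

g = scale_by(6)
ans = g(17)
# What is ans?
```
102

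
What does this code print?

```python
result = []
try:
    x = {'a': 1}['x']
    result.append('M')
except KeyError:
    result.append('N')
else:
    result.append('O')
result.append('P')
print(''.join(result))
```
NP

else block skipped when exception is caught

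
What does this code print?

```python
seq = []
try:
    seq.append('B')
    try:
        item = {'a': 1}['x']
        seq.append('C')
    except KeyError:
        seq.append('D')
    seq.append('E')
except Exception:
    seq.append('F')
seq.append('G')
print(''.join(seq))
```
BDEG

Inner exception caught by inner handler, outer continues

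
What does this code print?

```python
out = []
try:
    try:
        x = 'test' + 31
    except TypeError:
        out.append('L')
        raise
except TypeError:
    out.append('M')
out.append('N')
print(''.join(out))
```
LMN

raise without argument re-raises current exception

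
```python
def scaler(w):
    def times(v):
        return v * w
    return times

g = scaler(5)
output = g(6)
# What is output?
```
30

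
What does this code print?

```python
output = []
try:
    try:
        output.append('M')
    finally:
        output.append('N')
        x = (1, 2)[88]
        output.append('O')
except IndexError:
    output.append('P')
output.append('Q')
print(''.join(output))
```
MNPQ

Exception in inner finally caught by outer except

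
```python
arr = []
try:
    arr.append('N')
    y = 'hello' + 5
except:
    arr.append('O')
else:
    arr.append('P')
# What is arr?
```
['N', 'O']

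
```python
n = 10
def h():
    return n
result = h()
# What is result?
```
10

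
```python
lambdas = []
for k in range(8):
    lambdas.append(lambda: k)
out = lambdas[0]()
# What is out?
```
7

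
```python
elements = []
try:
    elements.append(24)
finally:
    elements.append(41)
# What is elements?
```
[24, 41]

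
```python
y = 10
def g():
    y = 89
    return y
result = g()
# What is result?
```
89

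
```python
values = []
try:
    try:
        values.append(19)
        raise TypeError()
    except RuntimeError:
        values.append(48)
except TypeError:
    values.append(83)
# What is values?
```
[19, 83]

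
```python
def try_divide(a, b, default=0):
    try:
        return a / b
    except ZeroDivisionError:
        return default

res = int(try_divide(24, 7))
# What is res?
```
3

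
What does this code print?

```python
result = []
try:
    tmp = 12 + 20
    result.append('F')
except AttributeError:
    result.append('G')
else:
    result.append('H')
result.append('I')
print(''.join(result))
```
FHI

else block runs when no exception occurs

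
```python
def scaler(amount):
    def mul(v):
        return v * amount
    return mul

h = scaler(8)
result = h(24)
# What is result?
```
192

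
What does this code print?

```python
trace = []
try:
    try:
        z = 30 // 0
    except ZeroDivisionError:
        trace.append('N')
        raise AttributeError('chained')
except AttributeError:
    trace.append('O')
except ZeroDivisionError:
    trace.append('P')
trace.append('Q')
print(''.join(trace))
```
NOQ

AttributeError raised and caught, original ZeroDivisionError not re-raised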